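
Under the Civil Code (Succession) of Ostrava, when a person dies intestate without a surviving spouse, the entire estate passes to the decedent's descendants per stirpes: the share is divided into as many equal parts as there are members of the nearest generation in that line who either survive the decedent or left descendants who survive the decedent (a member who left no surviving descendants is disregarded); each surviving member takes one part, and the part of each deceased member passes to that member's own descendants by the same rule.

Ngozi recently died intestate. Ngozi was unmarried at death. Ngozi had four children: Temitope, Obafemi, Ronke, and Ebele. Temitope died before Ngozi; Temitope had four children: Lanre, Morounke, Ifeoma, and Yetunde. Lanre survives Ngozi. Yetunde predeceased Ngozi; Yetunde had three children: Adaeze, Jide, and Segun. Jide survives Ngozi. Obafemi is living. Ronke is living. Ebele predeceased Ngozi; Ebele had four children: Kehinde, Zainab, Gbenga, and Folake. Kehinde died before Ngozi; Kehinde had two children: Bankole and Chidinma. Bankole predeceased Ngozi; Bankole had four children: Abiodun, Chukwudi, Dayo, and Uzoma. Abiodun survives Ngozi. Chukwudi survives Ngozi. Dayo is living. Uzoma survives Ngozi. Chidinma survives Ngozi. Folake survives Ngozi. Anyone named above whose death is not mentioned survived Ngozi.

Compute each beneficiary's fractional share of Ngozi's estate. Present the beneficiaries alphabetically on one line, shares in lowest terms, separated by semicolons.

Abiodun 1/128; Adaeze 1/48; Chidinma 1/32; Chukwudi 1/128; Dayo 1/128; Folake 1/16; Gbenga 1/16; Ifeoma 1/16; Jide 1/48; Lanre 1/16; Morounke 1/16; Obafemi 1/4; Ronke 1/4; Segun 1/48; Uzoma 1/128; Zainab 1/16

There is no surviving spouse, so the entire estate passes to Ngozi's descendants per stirpes.
The estate is divided into 4 equal shares of 1/4 among Temitope, Obafemi, Ronke, Ebele.
Temitope predeceased; the 1/4 allotted to Temitope's branch passes to Temitope's issue by representation.
The 1/4 is divided into 4 equal shares of 1/16 among Lanre, Morounke, Ifeoma, Yetunde.
Lanre is living and takes 1/16.
Morounke is living and takes 1/16.
Ifeoma is living and takes 1/16.
Yetunde predeceased; the 1/16 allotted to Yetunde's branch passes to Yetunde's issue by representation.
The 1/16 is divided into 3 equal shares of 1/48 among Adaeze, Jide, Segun.
Adaeze is living and takes 1/48.
Jide is living and takes 1/48.
Segun is living and takes 1/48.
Obafemi is living and takes 1/4.
Ronke is living and takes 1/4.
Ebele predeceased; the 1/4 allotted to Ebele's branch passes to Ebele's issue by representation.
The 1/4 is divided into 4 equal shares of 1/16 among Kehinde, Zainab, Gbenga, Folake.
Kehinde predeceased; the 1/16 allotted to Kehinde's branch passes to Kehinde's issue by representation.
The 1/16 is divided into 2 equal shares of 1/32 among Bankole, Chidinma.
Bankole predeceased; the 1/32 allotted to Bankole's branch passes to Bankole's issue by representation.
The 1/32 is divided into 4 equal shares of 1/128 among Abiodun, Chukwudi, Dayo, Uzoma.
Abiodun is living and takes 1/128.
Chukwudi is living and takes 1/128.
Dayo is living and takes 1/128.
Uzoma is living and takes 1/128.
Chidinma is living and takes 1/32.
Zainab is living and takes 1/16.
Gbenga is living and takes 1/16.
Folake is living and takes 1/16.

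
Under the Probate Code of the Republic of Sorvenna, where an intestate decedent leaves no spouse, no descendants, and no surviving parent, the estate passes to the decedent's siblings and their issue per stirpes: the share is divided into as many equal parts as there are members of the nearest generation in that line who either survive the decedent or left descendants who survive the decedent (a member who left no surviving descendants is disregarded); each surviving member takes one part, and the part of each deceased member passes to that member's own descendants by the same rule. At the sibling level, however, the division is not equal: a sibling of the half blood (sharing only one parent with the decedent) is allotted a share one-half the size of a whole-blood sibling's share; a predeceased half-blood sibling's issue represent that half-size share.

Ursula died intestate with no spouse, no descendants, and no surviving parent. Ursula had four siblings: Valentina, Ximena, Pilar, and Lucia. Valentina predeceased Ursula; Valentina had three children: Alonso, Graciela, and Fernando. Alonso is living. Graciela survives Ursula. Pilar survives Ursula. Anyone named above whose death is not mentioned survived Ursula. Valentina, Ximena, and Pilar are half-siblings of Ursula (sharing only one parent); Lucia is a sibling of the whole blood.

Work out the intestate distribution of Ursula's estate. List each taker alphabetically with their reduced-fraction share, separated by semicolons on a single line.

No spouse, descendants, or parent survives, so the estate passes to Ursula's siblings per stirpes.
Half-blood siblings count for one-half the weight of whole-blood siblings at the initial division.
Dividing 1 in proportion to weights (total weight 5/2): Valentina (weight 1/2) → 1/5; Ximena (weight 1/2) → 1/5; Pilar (weight 1/2) → 1/5; Lucia (weight 1) → 2/5.
Valentina predeceased; the 1/5 allotted to Valentina's branch passes to Valentina's issue by representation.
The 1/5 is divided into 3 equal shares of 1/15 among Alonso, Graciela, Fernando.
Alonso is living and takes 1/15.
Graciela is living and takes 1/15.
Fernando is living and takes 1/15.
Ximena is living and takes 1/5.
Pilar is living and takes 1/5.
Lucia is living and takes 2/5.

Alonso 1/15; Fernando 1/15; Graciela 1/15; Lucia 2/5; Pilar 1/5; Ximena 1/5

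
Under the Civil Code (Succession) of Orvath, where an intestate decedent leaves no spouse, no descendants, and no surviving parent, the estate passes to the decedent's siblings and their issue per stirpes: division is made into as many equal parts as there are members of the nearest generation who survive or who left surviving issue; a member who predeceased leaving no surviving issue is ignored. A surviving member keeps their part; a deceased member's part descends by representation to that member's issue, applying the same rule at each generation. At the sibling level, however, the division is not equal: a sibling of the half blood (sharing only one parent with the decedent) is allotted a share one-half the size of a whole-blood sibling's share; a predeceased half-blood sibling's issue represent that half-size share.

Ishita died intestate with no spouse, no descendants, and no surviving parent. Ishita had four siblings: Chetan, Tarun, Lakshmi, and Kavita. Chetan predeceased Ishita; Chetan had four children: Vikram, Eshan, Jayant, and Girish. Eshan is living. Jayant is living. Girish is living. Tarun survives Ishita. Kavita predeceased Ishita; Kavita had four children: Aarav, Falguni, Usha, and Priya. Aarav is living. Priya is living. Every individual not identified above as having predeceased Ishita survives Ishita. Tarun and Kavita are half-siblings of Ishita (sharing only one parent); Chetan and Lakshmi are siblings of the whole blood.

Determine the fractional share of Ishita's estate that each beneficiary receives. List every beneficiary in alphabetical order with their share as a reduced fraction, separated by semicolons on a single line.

Aarav 1/24; Eshan 1/12; Falguni 1/24; Girish 1/12; Jayant 1/12; Lakshmi 1/3; Priya 1/24; Tarun 1/6; Usha 1/24; Vikram 1/12

No spouse, descendants, or parent survives, so the estate passes to Ishita's siblings per stirpes.
Half-blood siblings count for one-half the weight of whole-blood siblings at the initial division.
Dividing 1 in proportion to weights (total weight 3): Chetan (weight 1) → 1/3; Tarun (weight 1/2) → 1/6; Lakshmi (weight 1) → 1/3; Kavita (weight 1/2) → 1/6.
Chetan predeceased; the 1/3 allotted to Chetan's branch passes to Chetan's issue by representation.
The 1/3 is divided into 4 equal shares of 1/12 among Vikram, Eshan, Jayant, Girish.
Vikram is living and takes 1/12.
Eshan is living and takes 1/12.
Jayant is living and takes 1/12.
Girish is living and takes 1/12.
Tarun is living and takes 1/6.
Lakshmi is living and takes 1/3.
Kavita predeceased; the 1/6 allotted to Kavita's branch passes to Kavita's issue by representation.
The 1/6 is divided into 4 equal shares of 1/24 among Aarav, Falguni, Usha, Priya.
Aarav is living and takes 1/24.
Falguni is living and takes 1/24.
Usha is living and takes 1/24.
Priya is living and takes 1/24.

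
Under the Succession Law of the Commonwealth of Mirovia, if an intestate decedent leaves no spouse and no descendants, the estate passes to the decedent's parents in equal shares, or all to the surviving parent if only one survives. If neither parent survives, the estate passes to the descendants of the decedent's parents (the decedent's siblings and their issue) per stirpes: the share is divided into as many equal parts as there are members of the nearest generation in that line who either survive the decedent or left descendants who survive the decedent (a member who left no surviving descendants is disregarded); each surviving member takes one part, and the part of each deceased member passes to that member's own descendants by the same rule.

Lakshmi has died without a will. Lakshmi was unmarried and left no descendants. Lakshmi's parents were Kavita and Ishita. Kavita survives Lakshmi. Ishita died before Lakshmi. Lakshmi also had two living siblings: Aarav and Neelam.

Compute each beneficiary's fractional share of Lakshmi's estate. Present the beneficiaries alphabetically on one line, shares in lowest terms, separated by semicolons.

Kavita 1

Only one parent, Kavita, survives, so Kavita takes the entire estate. The siblings take nothing because a surviving parent has priority.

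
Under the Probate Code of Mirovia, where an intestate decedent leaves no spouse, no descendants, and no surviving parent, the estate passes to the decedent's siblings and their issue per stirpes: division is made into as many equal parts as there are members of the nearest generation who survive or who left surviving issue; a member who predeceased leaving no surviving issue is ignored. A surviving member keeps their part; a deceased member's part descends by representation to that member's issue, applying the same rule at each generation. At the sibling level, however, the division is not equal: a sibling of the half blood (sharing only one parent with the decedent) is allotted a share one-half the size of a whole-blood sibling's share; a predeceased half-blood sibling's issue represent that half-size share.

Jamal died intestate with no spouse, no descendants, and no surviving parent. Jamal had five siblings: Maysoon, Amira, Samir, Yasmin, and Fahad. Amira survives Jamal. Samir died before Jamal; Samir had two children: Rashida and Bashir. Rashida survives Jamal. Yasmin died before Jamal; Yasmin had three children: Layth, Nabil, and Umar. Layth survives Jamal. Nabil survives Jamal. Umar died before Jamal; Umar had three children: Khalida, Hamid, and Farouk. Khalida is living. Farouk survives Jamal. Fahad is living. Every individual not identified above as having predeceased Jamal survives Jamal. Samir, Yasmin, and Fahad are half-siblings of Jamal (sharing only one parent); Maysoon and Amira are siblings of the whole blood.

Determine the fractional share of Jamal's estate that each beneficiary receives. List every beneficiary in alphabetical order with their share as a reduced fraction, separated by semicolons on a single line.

No spouse, descendants, or parent survives, so the estate passes to Jamal's siblings per stirpes.
Half-blood siblings count for one-half the weight of whole-blood siblings at the initial division.
Dividing 1 in proportion to weights (total weight 7/2): Maysoon (weight 1) → 2/7; Amira (weight 1) → 2/7; Samir (weight 1/2) → 1/7; Yasmin (weight 1/2) → 1/7; Fahad (weight 1/2) → 1/7.
Maysoon is living and takes 2/7.
Amira is living and takes 2/7.
Samir predeceased; the 1/7 allotted to Samir's branch passes to Samir's issue by representation.
The 1/7 is divided into 2 equal shares of 1/14 among Rashida, Bashir.
Rashida is living and takes 1/14.
Bashir is living and takes 1/14.
Yasmin predeceased; the 1/7 allotted to Yasmin's branch passes to Yasmin's issue by representation.
The 1/7 is divided into 3 equal shares of 1/21 among Layth, Nabil, Umar.
Layth is living and takes 1/21.
Nabil is living and takes 1/21.
Umar predeceased; the 1/21 allotted to Umar's branch passes to Umar's issue by representation.
The 1/21 is divided into 3 equal shares of 1/63 among Khalida, Hamid, Farouk.
Khalida is living and takes 1/63.
Hamid is living and takes 1/63.
Farouk is living and takes 1/63.
Fahad is living and takes 1/7.

Amira 2/7; Bashir 1/14; Fahad 1/7; Farouk 1/63; Hamid 1/63; Khalida 1/63; Layth 1/21; Maysoon 2/7; Nabil 1/21; Rashida 1/14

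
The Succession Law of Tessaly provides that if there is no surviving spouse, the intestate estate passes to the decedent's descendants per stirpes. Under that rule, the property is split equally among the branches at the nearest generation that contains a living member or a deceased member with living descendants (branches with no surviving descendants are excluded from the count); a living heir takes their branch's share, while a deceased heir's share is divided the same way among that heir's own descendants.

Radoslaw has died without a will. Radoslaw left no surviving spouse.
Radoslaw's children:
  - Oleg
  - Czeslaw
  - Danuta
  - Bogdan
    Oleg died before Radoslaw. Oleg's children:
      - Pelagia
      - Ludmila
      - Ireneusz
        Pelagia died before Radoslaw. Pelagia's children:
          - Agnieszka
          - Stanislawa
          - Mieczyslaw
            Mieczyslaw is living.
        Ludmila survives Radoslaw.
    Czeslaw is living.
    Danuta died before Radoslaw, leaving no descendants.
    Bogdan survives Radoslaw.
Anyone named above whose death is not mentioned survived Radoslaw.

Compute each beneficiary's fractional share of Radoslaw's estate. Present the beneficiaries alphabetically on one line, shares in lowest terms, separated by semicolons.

Agnieszka 1/27; Bogdan 1/3; Czeslaw 1/3; Ireneusz 1/9; Ludmila 1/9; Mieczyslaw 1/27; Stanislawa 1/27

There is no surviving spouse, so the entire estate passes to Radoslaw's descendants per stirpes.
Danuta left no surviving issue, so that branch lapses and is disregarded.
The estate is divided into 3 equal shares of 1/3 among Oleg, Czeslaw, Bogdan.
Oleg predeceased; the 1/3 allotted to Oleg's branch passes to Oleg's issue by representation.
The 1/3 is divided into 3 equal shares of 1/9 among Pelagia, Ludmila, Ireneusz.
Pelagia predeceased; the 1/9 allotted to Pelagia's branch passes to Pelagia's issue by representation.
The 1/9 is divided into 3 equal shares of 1/27 among Agnieszka, Stanislawa, Mieczyslaw.
Agnieszka is living and takes 1/27.
Stanislawa is living and takes 1/27.
Mieczyslaw is living and takes 1/27.
Ludmila is living and takes 1/9.
Ireneusz is living and takes 1/9.
Czeslaw is living and takes 1/3.
Bogdan is living and takes 1/3.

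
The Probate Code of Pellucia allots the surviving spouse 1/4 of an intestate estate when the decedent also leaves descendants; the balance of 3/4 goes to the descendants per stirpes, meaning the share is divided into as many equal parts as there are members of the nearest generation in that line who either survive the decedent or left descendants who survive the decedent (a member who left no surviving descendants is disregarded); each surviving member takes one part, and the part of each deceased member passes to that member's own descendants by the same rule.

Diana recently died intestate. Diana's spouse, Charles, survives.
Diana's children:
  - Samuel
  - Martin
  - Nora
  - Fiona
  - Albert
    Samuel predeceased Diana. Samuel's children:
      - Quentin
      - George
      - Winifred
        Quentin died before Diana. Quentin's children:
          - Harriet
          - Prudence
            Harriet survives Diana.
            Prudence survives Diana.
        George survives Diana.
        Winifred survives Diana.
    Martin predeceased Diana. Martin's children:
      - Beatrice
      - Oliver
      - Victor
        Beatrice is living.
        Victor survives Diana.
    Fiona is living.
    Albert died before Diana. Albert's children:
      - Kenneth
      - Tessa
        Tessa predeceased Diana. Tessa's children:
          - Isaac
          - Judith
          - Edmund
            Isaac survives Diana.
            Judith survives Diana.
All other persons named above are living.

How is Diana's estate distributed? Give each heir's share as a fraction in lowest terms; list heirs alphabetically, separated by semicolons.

Charles, as surviving spouse, takes 1/4.
The remaining 3/4 passes to Diana's descendants per stirpes.
The 3/4 is divided into 5 equal shares of 3/20 among Samuel, Martin, Nora, Fiona, Albert.
Samuel predeceased; the 3/20 allotted to Samuel's branch passes to Samuel's issue by representation.
The 3/20 is divided into 3 equal shares of 1/20 among Quentin, George, Winifred.
Quentin predeceased; the 1/20 allotted to Quentin's branch passes to Quentin's issue by representation.
The 1/20 is divided into 2 equal shares of 1/40 among Harriet, Prudence.
Harriet is living and takes 1/40.
Prudence is living and takes 1/40.
George is living and takes 1/20.
Winifred is living and takes 1/20.
Martin predeceased; the 3/20 allotted to Martin's branch passes to Martin's issue by representation.
The 3/20 is divided into 3 equal shares of 1/20 among Beatrice, Oliver, Victor.
Beatrice is living and takes 1/20.
Oliver is living and takes 1/20.
Victor is living and takes 1/20.
Nora is living and takes 3/20.
Fiona is living and takes 3/20.
Albert predeceased; the 3/20 allotted to Albert's branch passes to Albert's issue by representation.
The 3/20 is divided into 2 equal shares of 3/40 among Kenneth, Tessa.
Kenneth is living and takes 3/40.
Tessa predeceased; the 3/40 allotted to Tessa's branch passes to Tessa's issue by representation.
The 3/40 is divided into 3 equal shares of 1/40 among Isaac, Judith, Edmund.
Isaac is living and takes 1/40.
Judith is living and takes 1/40.
Edmund is living and takes 1/40.

Beatrice 1/20; Charles 1/4; Edmund 1/40; Fiona 3/20; George 1/20; Harriet 1/40; Isaac 1/40; Judith 1/40; Kenneth 3/40; Nora 3/20; Oliver 1/20; Prudence 1/40; Victor 1/20; Winifred 1/20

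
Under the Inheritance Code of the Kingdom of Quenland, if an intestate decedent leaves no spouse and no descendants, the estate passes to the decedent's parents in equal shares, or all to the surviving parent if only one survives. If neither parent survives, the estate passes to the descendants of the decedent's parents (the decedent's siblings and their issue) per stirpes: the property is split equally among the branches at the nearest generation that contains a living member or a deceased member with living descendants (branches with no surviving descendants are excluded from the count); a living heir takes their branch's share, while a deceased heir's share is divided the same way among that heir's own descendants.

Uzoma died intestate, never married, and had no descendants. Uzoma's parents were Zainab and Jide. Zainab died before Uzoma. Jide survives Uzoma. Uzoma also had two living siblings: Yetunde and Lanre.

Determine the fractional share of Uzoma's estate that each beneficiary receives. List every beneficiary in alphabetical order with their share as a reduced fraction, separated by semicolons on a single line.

Jide 1

Only one parent, Jide, survives, so Jide takes the entire estate. The siblings take nothing because a surviving parent has priority.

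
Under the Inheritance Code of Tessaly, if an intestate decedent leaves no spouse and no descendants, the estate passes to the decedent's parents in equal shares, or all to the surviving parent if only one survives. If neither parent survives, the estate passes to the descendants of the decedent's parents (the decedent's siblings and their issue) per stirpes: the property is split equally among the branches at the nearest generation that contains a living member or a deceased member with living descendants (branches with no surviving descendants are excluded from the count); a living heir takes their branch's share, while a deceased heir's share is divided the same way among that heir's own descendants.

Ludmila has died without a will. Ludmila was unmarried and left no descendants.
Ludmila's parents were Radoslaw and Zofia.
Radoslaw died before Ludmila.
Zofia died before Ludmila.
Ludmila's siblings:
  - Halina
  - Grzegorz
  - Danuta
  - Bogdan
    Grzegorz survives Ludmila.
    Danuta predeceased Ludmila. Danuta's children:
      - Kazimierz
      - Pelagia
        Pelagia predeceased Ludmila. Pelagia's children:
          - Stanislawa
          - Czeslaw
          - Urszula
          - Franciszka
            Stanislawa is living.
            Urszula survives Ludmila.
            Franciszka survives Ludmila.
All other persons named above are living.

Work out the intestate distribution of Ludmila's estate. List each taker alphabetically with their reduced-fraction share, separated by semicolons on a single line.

Bogdan 1/4; Czeslaw 1/32; Franciszka 1/32; Grzegorz 1/4; Halina 1/4; Kazimierz 1/8; Stanislawa 1/32; Urszula 1/32

Neither parent survives and there are no descendants, so the estate passes to Ludmila's siblings and their issue per stirpes.
The estate is divided into 4 equal shares of 1/4 among Halina, Grzegorz, Danuta, Bogdan.
Halina is living and takes 1/4.
Grzegorz is living and takes 1/4.
Danuta predeceased; the 1/4 allotted to Danuta's branch passes to Danuta's issue by representation.
The 1/4 is divided into 2 equal shares of 1/8 among Kazimierz, Pelagia.
Kazimierz is living and takes 1/8.
Pelagia predeceased; the 1/8 allotted to Pelagia's branch passes to Pelagia's issue by representation.
The 1/8 is divided into 4 equal shares of 1/32 among Stanislawa, Czeslaw, Urszula, Franciszka.
Stanislawa is living and takes 1/32.
Czeslaw is living and takes 1/32.
Urszula is living and takes 1/32.
Franciszka is living and takes 1/32.
Bogdan is living and takes 1/4.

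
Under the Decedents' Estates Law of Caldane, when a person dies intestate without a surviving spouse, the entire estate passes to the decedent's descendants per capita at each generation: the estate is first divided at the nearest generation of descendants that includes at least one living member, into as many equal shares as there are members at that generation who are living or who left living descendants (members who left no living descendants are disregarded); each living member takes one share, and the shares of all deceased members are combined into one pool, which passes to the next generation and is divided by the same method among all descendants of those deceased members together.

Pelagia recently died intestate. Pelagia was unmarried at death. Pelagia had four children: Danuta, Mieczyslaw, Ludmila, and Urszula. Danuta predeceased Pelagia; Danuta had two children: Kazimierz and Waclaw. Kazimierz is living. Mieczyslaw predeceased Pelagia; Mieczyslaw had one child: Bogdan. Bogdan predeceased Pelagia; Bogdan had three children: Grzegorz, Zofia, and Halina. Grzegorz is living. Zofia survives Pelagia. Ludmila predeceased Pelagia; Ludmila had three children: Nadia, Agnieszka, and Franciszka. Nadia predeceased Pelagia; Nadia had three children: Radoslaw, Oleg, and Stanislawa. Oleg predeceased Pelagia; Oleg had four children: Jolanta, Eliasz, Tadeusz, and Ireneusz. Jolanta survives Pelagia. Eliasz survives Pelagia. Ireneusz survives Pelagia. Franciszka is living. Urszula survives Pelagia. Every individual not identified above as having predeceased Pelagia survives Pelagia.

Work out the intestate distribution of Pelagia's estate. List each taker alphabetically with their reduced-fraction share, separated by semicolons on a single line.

Agnieszka 1/8; Eliasz 1/96; Franciszka 1/8; Grzegorz 1/24; Halina 1/24; Ireneusz 1/96; Jolanta 1/96; Kazimierz 1/8; Radoslaw 1/24; Stanislawa 1/24; Tadeusz 1/96; Urszula 1/4; Waclaw 1/8; Zofia 1/24

There is no surviving spouse, so the entire estate passes to Pelagia's descendants per capita at each generation.
At generation 1 (Danuta, Mieczyslaw, Ludmila, Urszula) there are 4 shares of (1)/4 = 1/4 each.
Living: Urszula — each takes 1/4.
Deceased: Danuta, Mieczyslaw, and Ludmila. Their combined 3/4 is pooled and carried to generation 2.
At generation 2 (Kazimierz, Waclaw, Bogdan, Nadia, Agnieszka, Franciszka) there are 6 shares of (3/4)/6 = 1/8 each.
Living: Kazimierz, Waclaw, Agnieszka, and Franciszka — each takes 1/8.
Deceased: Bogdan and Nadia. Their combined 1/4 is pooled and carried to generation 3.
At generation 3 (Grzegorz, Zofia, Halina, Radoslaw, Oleg, Stanislawa) there are 6 shares of (1/4)/6 = 1/24 each.
Living: Grzegorz, Zofia, Halina, Radoslaw, and Stanislawa — each takes 1/24.
Deceased: Oleg. That 1/24 share is carried to generation 4.
At generation 4 (Jolanta, Eliasz, Tadeusz, Ireneusz) there are 4 shares of (1/24)/4 = 1/96 each.
Living: Jolanta, Eliasz, Tadeusz, and Ireneusz — each takes 1/96.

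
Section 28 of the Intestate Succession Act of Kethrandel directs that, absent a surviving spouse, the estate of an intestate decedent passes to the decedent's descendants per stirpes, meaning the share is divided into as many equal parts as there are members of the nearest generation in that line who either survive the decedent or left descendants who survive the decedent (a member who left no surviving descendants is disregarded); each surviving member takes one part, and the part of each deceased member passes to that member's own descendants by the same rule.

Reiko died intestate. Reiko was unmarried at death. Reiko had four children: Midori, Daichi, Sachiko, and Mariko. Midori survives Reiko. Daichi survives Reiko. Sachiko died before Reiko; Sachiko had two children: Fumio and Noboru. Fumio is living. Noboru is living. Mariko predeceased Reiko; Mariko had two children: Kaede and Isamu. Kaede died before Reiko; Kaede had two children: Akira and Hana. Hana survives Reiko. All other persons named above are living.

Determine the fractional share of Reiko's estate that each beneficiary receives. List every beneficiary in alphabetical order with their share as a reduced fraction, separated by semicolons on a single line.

Akira 1/16; Daichi 1/4; Fumio 1/8; Hana 1/16; Isamu 1/8; Midori 1/4; Noboru 1/8

There is no surviving spouse, so the entire estate passes to Reiko's descendants per stirpes.
The estate is divided into 4 equal shares of 1/4 among Midori, Daichi, Sachiko, Mariko.
Midori is living and takes 1/4.
Daichi is living and takes 1/4.
Sachiko predeceased; the 1/4 allotted to Sachiko's branch passes to Sachiko's issue by representation.
The 1/4 is divided into 2 equal shares of 1/8 among Fumio, Noboru.
Fumio is living and takes 1/8.
Noboru is living and takes 1/8.
Mariko predeceased; the 1/4 allotted to Mariko's branch passes to Mariko's issue by representation.
The 1/4 is divided into 2 equal shares of 1/8 among Kaede, Isamu.
Kaede predeceased; the 1/8 allotted to Kaede's branch passes to Kaede's issue by representation.
The 1/8 is divided into 2 equal shares of 1/16 among Akira, Hana.
Akira is living and takes 1/16.
Hana is living and takes 1/16.
Isamu is living and takes 1/8.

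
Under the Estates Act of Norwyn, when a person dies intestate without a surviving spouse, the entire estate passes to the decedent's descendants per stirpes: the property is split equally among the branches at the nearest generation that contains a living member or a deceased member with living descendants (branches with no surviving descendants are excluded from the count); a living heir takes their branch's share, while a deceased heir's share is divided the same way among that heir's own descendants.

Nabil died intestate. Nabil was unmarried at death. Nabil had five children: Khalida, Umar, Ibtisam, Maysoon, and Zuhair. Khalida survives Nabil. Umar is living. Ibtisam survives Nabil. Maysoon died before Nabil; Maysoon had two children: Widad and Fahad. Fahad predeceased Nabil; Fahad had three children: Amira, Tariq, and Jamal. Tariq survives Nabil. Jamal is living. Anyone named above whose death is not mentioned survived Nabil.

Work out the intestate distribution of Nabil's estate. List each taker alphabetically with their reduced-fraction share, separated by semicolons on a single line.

There is no surviving spouse, so the entire estate passes to Nabil's descendants per stirpes.
The estate is divided into 5 equal shares of 1/5 among Khalida, Umar, Ibtisam, Maysoon, Zuhair.
Khalida is living and takes 1/5.
Umar is living and takes 1/5.
Ibtisam is living and takes 1/5.
Maysoon predeceased; the 1/5 allotted to Maysoon's branch passes to Maysoon's issue by representation.
The 1/5 is divided into 2 equal shares of 1/10 among Widad, Fahad.
Widad is living and takes 1/10.
Fahad predeceased; the 1/10 allotted to Fahad's branch passes to Fahad's issue by representation.
The 1/10 is divided into 3 equal shares of 1/30 among Amira, Tariq, Jamal.
Amira is living and takes 1/30.
Tariq is living and takes 1/30.
Jamal is living and takes 1/30.
Zuhair is living and takes 1/5.

Amira 1/30; Ibtisam 1/5; Jamal 1/30; Khalida 1/5; Tariq 1/30; Umar 1/5; Widad 1/10; Zuhair 1/5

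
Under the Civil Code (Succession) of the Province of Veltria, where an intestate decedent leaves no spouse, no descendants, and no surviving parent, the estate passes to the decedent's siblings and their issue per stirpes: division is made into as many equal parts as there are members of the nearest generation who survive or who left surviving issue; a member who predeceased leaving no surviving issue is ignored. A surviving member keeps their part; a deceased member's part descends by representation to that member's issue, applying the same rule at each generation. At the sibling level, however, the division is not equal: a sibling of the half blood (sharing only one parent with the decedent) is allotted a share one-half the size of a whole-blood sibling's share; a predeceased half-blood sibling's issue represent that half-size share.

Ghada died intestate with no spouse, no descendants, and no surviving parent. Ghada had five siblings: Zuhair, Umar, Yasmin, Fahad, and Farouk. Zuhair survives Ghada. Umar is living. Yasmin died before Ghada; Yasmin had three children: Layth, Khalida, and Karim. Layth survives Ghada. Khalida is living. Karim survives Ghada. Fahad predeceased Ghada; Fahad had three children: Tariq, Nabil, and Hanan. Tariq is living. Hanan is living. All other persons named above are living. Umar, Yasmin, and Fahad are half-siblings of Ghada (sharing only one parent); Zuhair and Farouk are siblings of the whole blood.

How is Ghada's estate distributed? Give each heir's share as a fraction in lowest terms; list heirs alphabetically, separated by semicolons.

No spouse, descendants, or parent survives, so the estate passes to Ghada's siblings per stirpes.
Half-blood siblings count for one-half the weight of whole-blood siblings at the initial division.
Dividing 1 in proportion to weights (total weight 7/2): Zuhair (weight 1) → 2/7; Umar (weight 1/2) → 1/7; Yasmin (weight 1/2) → 1/7; Fahad (weight 1/2) → 1/7; Farouk (weight 1) → 2/7.
Zuhair is living and takes 2/7.
Umar is living and takes 1/7.
Yasmin predeceased; the 1/7 allotted to Yasmin's branch passes to Yasmin's issue by representation.
The 1/7 is divided into 3 equal shares of 1/21 among Layth, Khalida, Karim.
Layth is living and takes 1/21.
Khalida is living and takes 1/21.
Karim is living and takes 1/21.
Fahad predeceased; the 1/7 allotted to Fahad's branch passes to Fahad's issue by representation.
The 1/7 is divided into 3 equal shares of 1/21 among Tariq, Nabil, Hanan.
Tariq is living and takes 1/21.
Nabil is living and takes 1/21.
Hanan is living and takes 1/21.
Farouk is living and takes 2/7.

Farouk 2/7; Hanan 1/21; Karim 1/21; Khalida 1/21; Layth 1/21; Nabil 1/21; Tariq 1/21; Umar 1/7; Zuhair 2/7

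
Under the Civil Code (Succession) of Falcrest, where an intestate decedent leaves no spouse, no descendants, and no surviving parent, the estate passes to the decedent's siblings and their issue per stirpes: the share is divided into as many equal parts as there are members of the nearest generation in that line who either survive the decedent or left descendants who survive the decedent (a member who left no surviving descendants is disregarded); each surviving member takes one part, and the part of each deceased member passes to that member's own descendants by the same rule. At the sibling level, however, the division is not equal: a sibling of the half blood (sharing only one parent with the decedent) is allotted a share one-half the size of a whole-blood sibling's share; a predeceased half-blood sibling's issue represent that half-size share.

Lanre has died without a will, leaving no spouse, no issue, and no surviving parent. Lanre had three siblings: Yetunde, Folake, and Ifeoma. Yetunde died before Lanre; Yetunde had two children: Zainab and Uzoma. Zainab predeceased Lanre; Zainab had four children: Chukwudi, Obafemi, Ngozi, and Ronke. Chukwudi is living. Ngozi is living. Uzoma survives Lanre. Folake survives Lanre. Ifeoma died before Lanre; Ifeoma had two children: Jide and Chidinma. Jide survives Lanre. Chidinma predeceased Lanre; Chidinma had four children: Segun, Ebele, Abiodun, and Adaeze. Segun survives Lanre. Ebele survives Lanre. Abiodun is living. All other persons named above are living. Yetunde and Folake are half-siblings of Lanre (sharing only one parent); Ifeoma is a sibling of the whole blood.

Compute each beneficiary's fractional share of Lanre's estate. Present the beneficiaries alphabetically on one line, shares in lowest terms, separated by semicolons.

Abiodun 1/16; Adaeze 1/16; Chukwudi 1/32; Ebele 1/16; Folake 1/4; Jide 1/4; Ngozi 1/32; Obafemi 1/32; Ronke 1/32; Segun 1/16; Uzoma 1/8

No spouse, descendants, or parent survives, so the estate passes to Lanre's siblings per stirpes.
Half-blood siblings count for one-half the weight of whole-blood siblings at the initial division.
Dividing 1 in proportion to weights (total weight 2): Yetunde (weight 1/2) → 1/4; Folake (weight 1/2) → 1/4; Ifeoma (weight 1) → 1/2.
Yetunde predeceased; the 1/4 allotted to Yetunde's branch passes to Yetunde's issue by representation.
The 1/4 is divided into 2 equal shares of 1/8 among Zainab, Uzoma.
Zainab predeceased; the 1/8 allotted to Zainab's branch passes to Zainab's issue by representation.
The 1/8 is divided into 4 equal shares of 1/32 among Chukwudi, Obafemi, Ngozi, Ronke.
Chukwudi is living and takes 1/32.
Obafemi is living and takes 1/32.
Ngozi is living and takes 1/32.
Ronke is living and takes 1/32.
Uzoma is living and takes 1/8.
Folake is living and takes 1/4.
Ifeoma predeceased; the 1/2 allotted to Ifeoma's branch passes to Ifeoma's issue by representation.
The 1/2 is divided into 2 equal shares of 1/4 among Jide, Chidinma.
Jide is living and takes 1/4.
Chidinma predeceased; the 1/4 allotted to Chidinma's branch passes to Chidinma's issue by representation.
The 1/4 is divided into 4 equal shares of 1/16 among Segun, Ebele, Abiodun, Adaeze.
Segun is living and takes 1/16.
Ebele is living and takes 1/16.
Abiodun is living and takes 1/16.
Adaeze is living and takes 1/16.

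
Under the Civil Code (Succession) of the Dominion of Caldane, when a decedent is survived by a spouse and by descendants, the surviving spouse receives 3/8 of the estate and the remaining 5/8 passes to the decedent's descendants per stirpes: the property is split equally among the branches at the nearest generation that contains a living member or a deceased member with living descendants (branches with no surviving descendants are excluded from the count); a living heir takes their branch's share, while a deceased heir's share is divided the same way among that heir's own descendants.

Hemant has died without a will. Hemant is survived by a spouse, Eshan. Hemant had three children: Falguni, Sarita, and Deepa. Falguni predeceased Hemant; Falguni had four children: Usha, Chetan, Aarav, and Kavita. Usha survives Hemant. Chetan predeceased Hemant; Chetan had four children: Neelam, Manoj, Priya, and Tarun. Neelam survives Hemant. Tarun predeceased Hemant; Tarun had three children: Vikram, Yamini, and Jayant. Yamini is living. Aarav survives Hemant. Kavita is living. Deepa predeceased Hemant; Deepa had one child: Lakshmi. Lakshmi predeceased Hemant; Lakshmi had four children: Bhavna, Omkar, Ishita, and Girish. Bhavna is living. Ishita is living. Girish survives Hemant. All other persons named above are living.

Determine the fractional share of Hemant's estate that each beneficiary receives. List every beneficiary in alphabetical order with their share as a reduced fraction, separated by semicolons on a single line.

Eshan, as surviving spouse, takes 3/8.
The remaining 5/8 passes to Hemant's descendants per stirpes.
The 5/8 is divided into 3 equal shares of 5/24 among Falguni, Sarita, Deepa.
Falguni predeceased; the 5/24 allotted to Falguni's branch passes to Falguni's issue by representation.
The 5/24 is divided into 4 equal shares of 5/96 among Usha, Chetan, Aarav, Kavita.
Usha is living and takes 5/96.
Chetan predeceased; the 5/96 allotted to Chetan's branch passes to Chetan's issue by representation.
The 5/96 is divided into 4 equal shares of 5/384 among Neelam, Manoj, Priya, Tarun.
Neelam is living and takes 5/384.
Manoj is living and takes 5/384.
Priya is living and takes 5/384.
Tarun predeceased; the 5/384 allotted to Tarun's branch passes to Tarun's issue by representation.
The 5/384 is divided into 3 equal shares of 5/1152 among Vikram, Yamini, Jayant.
Vikram is living and takes 5/1152.
Yamini is living and takes 5/1152.
Jayant is living and takes 5/1152.
Aarav is living and takes 5/96.
Kavita is living and takes 5/96.
Sarita is living and takes 5/24.
Deepa predeceased; the 5/24 allotted to Deepa's branch passes to Deepa's issue by representation.
Lakshmi's line is the sole branch at this level, so the full 5/24 passes to Lakshmi's issue by representation.
The 5/24 is divided into 4 equal shares of 5/96 among Bhavna, Omkar, Ishita, Girish.
Bhavna is living and takes 5/96.
Omkar is living and takes 5/96.
Ishita is living and takes 5/96.
Girish is living and takes 5/96.

Aarav 5/96; Bhavna 5/96; Eshan 3/8; Girish 5/96; Ishita 5/96; Jayant 5/1152; Kavita 5/96; Manoj 5/384; Neelam 5/384; Omkar 5/96; Priya 5/384; Sarita 5/24; Usha 5/96; Vikram 5/1152; Yamini 5/1152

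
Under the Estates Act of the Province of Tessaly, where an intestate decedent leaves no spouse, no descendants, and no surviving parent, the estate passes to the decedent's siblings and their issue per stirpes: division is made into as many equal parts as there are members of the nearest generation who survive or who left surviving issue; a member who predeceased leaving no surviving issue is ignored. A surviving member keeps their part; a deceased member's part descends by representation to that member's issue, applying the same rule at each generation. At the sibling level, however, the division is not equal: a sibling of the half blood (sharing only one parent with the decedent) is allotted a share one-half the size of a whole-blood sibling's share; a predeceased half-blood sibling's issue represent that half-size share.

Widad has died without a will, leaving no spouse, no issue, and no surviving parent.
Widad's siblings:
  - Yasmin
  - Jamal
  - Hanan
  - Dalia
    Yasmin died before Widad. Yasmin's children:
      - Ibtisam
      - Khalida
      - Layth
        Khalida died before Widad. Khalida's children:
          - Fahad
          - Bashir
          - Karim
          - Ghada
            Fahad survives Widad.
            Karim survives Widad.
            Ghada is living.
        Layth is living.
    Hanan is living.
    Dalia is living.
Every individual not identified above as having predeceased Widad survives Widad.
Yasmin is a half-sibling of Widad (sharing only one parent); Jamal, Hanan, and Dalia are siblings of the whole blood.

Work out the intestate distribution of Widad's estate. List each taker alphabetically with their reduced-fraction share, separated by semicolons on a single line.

Bashir 1/84; Dalia 2/7; Fahad 1/84; Ghada 1/84; Hanan 2/7; Ibtisam 1/21; Jamal 2/7; Karim 1/84; Layth 1/21

No spouse, descendants, or parent survives, so the estate passes to Widad's siblings per stirpes.
Half-blood siblings count for one-half the weight of whole-blood siblings at the initial division.
Dividing 1 in proportion to weights (total weight 7/2): Yasmin (weight 1/2) → 1/7; Jamal (weight 1) → 2/7; Hanan (weight 1) → 2/7; Dalia (weight 1) → 2/7.
Yasmin predeceased; the 1/7 allotted to Yasmin's branch passes to Yasmin's issue by representation.
The 1/7 is divided into 3 equal shares of 1/21 among Ibtisam, Khalida, Layth.
Ibtisam is living and takes 1/21.
Khalida predeceased; the 1/21 allotted to Khalida's branch passes to Khalida's issue by representation.
The 1/21 is divided into 4 equal shares of 1/84 among Fahad, Bashir, Karim, Ghada.
Fahad is living and takes 1/84.
Bashir is living and takes 1/84.
Karim is living and takes 1/84.
Ghada is living and takes 1/84.
Layth is living and takes 1/21.
Jamal is living and takes 2/7.
Hanan is living and takes 2/7.
Dalia is living and takes 2/7.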